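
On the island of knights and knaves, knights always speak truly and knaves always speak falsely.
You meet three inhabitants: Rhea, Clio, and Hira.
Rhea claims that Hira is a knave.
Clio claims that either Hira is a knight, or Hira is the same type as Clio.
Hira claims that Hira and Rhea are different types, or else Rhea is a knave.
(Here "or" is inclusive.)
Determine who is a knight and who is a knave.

Suppose Rhea is a knight. Then Rhea's statement "Hira is a knave" would have to be true. Checking the 4 ways to assign the others, none is consistent with every speaker.
(For instance, with Clio=knight, Hira=knight, Rhea's claim "Hira is a knave" comes out false where it would need to be true.)
So Rhea must be a knave, making "Hira is a knave" false. Taking Rhea=knave, Clio=knight, Hira=knight, each remaining statement checks out:
  Clio (knight): "either Hira is a knight, or Hira is the same type as Clio" — true. ✓
  Hira (knight): "Hira and Rhea are different types, or else Rhea is a knave" — true. ✓
This is the unique consistent assignment.

Knights: Clio and Hira. Knaves: Rhea.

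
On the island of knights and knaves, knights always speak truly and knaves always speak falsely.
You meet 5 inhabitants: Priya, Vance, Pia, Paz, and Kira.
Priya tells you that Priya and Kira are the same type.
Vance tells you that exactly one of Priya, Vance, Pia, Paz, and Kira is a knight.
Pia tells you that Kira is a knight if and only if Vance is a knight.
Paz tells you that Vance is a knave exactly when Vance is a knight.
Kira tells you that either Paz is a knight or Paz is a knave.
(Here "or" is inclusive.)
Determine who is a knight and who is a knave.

Suppose Priya is a knave. Then Priya's statement "Priya and Kira are the same type" would have to be false. Checking the 16 ways to assign the others, none is consistent with every speaker.
(For instance, with Vance=knave, Pia=knave, Paz=knave, Kira=knight, Vance's claim "exactly one of Priya, Vance, Pia, Paz, and Kira is a knight" comes out true where it would need to be false.)
So Priya must be a knight, making "Priya and Kira are the same type" true. Taking Priya=knight, Vance=knave, Pia=knave, Paz=knave, Kira=knight, each remaining statement checks out:
  Vance (knave): "exactly one of Priya, Vance, Pia, Paz, and Kira is a knight" — false. ✓
  Pia (knave): "Kira is a knight if and only if Vance is a knight" — false. ✓
  Paz (knave): "Vance is a knave exactly when Vance is a knight" — false. ✓
  Kira (knight): "either Paz is a knight or Paz is a knave" — true. ✓
This is the unique consistent assignment.

Priya is a knight, Vance is a knave, Pia is a knave, Paz is a knave, and Kira is a knight.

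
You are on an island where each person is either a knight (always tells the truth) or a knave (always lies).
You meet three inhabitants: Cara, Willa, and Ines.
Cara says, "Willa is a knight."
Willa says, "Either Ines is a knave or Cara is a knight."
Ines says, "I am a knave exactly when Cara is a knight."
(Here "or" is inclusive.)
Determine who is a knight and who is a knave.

Cara is a knave, Willa is a knave, and Ines is a knight.

As a knave, Cara's statement "Willa is a knight" should be False; it is.
Willa (knave): "either Ines is a knave or Cara is a knight" — False. ✓
Ines (knight): "I am a knave exactly when Cara is a knight" — true. ✓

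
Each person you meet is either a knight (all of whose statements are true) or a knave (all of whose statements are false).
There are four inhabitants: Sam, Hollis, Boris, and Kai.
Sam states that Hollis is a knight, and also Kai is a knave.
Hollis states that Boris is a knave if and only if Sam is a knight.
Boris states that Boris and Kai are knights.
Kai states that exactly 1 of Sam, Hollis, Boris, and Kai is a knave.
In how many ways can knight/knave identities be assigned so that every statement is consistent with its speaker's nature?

Consistent assignments:
  Sam=knight, Hollis=knight, Boris=knave, Kai=knave
  Sam=knave, Hollis=knight, Boris=knight, Kai=knight
  Sam=knave, Hollis=knave, Boris=knave, Kai=knave

3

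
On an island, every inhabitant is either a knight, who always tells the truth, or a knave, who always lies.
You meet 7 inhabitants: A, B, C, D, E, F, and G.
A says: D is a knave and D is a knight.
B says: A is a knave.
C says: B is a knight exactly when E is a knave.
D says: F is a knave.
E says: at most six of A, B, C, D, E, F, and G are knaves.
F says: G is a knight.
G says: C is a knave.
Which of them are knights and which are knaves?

Knights: B, E, F, and G. Knaves: A, C, and D.

Since A is a knave, "D is a knave and D is a knight" needs to be False, which holds.
B is a knight; "A is a knave" is True, as required.
Since C is a knave, "B is a knight exactly when E is a knave" needs to be False, which holds.
D is a knave, so "F is a knave" must be False — and it is.
E (knight): "at most six of A, B, C, D, E, F, and G are knaves" — True. ✓
F (knight): "G is a knight" — True. ✓
G is a knight, so "C is a knave" must be True — and it is.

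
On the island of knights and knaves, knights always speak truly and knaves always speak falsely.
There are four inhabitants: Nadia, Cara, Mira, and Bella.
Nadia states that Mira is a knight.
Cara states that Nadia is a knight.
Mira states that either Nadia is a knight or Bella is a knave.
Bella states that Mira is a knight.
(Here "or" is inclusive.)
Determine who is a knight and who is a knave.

Knights: Nadia, Cara, Mira, and Bella. Knaves: none.

Nadia (knight): "Mira is a knight" — True. ✓
As a knight, Cara's statement "Nadia is a knight" should be True; it is.
Mira is a knight, and the claim "either Nadia is a knight or Bella is a knave" is indeed True.
Since Bella is a knight, "Mira is a knight" needs to be True, which holds.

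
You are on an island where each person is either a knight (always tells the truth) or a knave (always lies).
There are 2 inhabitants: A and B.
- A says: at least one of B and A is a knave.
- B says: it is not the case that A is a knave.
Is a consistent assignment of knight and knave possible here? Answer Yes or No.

Checking all 4 assignments, each has at least one speaker whose statement's truth value contradicts their type.

No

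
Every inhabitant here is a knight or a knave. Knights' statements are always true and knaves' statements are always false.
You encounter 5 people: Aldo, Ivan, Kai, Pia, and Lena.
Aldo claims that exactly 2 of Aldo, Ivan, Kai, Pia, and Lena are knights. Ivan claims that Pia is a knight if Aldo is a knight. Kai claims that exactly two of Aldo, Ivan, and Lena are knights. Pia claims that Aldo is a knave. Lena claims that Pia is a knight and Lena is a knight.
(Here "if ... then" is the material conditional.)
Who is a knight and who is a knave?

Knights: Ivan, Kai, Pia, and Lena. Knaves: Aldo.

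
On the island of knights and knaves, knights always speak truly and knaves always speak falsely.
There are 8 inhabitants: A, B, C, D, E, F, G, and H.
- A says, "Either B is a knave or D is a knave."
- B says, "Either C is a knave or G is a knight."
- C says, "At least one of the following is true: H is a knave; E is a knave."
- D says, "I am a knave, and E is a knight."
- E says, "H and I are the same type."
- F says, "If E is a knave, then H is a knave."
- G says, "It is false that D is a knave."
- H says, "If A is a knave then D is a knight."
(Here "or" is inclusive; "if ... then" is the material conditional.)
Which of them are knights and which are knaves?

A is a knight, B is a knave, C is a knight, D is a knave, E is a knave, F is a knave, G is a knave, and H is a knight.

Since A is a knight, "either B is a knave or D is a knave" needs to be true, which holds.
Since B is a knave, "either C is a knave or G is a knight" needs to be False, which holds.
C (knight): "at least one of the following is true: H is a knave; E is a knave" — true. ✓
D is a knave, and the claim "I am a knave, and E is a knight" is indeed False.
E is a knave; "H and I are the same type" is False, as required.
Since F is a knave, "if E is a knave, then H is a knave" needs to be False, which holds.
Since G is a knave, "it is false that D is a knave" needs to be False, which holds.
Since H is a knight, "if A is a knave then D is a knight" needs to be true, which holds.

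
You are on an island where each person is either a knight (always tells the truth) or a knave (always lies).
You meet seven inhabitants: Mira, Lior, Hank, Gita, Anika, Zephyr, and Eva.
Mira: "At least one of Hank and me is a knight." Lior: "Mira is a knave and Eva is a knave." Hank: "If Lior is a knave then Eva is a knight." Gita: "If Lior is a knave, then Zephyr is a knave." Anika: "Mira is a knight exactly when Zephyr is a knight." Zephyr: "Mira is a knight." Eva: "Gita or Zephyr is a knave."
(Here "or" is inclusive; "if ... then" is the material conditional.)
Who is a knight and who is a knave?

Mira is a knight, Lior is a knave, Hank is a knight, Gita is a knave, Anika is a knight, Zephyr is a knight, and Eva is a knight.

Mira (knight): "at least one of Hank and me is a knight" — true. ✓
Lior is a knave, and the claim "Mira is a knave and Eva is a knave" is indeed false.
Hank (knight): "if Lior is a knave then Eva is a knight" — true. ✓
Gita is a knave; "if Lior is a knave, then Zephyr is a knave" is false, as required.
Anika is a knight; "Mira is a knight exactly when Zephyr is a knight" is true, as required.
Zephyr is a knight, and the claim "Mira is a knight" is indeed true.
Eva is a knight; "Gita or Zephyr is a knave" is true, as required.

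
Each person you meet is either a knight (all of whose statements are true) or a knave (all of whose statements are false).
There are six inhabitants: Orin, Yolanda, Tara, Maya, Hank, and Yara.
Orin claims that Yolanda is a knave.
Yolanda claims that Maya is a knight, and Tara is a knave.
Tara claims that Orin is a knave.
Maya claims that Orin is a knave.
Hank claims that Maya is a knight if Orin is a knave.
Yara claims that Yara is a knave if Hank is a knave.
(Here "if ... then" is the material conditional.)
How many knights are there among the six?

The unique consistent assignment is Orin=knight, Yolanda=knave, Tara=knave, Maya=knave, Hank=knight, Yara=knight.
That has 3 knights.

3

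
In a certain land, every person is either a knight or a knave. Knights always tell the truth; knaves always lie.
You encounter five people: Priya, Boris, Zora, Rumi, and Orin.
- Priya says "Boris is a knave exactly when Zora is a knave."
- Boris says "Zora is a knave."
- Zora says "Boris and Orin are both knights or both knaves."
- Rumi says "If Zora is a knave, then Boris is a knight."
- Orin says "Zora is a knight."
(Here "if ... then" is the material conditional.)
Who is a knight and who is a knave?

Priya is a knave, Boris is a knight, Zora is a knave, Rumi is a knight, and Orin is a knave.

Suppose Priya is a knight. Then Priya's statement "Boris is a knave exactly when Zora is a knave" would have to be true. Checking the 16 ways to assign the others, none is consistent with every speaker.
(For instance, with Boris=knight, Zora=knave, Rumi=knight, Orin=knave, Priya's claim "Boris is a knave exactly when Zora is a knave" comes out false where it would need to be true.)
So Priya must be a knave, making "Boris is a knave exactly when Zora is a knave" false. Taking Priya=knave, Boris=knight, Zora=knave, Rumi=knight, Orin=knave, each remaining statement checks out:
  Boris (knight): "Zora is a knave" — true. ✓
  Zora (knave): "Boris and Orin are both knights or both knaves" — false. ✓
  Rumi (knight): "if Zora is a knave, then Boris is a knight" — true. ✓
  Orin (knave): "Zora is a knight" — false. ✓
This is the unique consistent assignment.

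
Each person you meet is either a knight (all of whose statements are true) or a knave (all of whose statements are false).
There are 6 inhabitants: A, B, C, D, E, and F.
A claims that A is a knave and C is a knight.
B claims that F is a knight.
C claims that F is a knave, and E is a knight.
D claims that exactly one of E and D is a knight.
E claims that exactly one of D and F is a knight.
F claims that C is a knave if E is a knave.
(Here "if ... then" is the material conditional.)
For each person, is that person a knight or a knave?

A is a knave, B is a knight, C is a knave, D is a knight, E is a knave, and F is a knight.

A (knave): "A is a knave and C is a knight" — false. ✓
B is a knight; "F is a knight" is True, as required.
C is a knave, and the claim "F is a knave, and E is a knight" is indeed false.
D (knight): "exactly one of E and D is a knight" — True. ✓
E (knave): "exactly one of D and F is a knight" — false. ✓
As a knight, F's statement "C is a knave if E is a knave" should be True; it is.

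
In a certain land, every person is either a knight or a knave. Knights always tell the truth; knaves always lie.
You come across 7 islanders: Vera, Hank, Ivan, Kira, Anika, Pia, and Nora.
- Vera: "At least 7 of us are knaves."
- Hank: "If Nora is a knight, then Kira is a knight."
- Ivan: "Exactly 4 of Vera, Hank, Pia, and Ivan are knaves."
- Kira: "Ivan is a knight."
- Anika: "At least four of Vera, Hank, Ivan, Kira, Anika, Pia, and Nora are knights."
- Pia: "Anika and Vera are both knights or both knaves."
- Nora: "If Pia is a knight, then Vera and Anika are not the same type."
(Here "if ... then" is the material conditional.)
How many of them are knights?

2

The unique consistent assignment is Vera=knave, Hank=knight, Ivan=knave, Kira=knave, Anika=knave, Pia=knight, Nora=knave.
That has 2 knights.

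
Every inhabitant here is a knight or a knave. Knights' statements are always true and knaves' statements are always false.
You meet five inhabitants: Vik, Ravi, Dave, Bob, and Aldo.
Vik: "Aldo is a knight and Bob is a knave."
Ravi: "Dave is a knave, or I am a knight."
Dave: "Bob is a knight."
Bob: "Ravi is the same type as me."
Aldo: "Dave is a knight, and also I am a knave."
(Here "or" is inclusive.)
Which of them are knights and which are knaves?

Vik is a knave, Ravi is a knight, Dave is a knave, Bob is a knave, and Aldo is a knave.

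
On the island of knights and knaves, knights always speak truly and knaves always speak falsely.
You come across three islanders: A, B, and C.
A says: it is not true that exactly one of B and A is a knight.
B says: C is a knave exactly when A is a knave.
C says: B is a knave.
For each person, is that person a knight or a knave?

A is a knave, B is a knight, and C is a knave.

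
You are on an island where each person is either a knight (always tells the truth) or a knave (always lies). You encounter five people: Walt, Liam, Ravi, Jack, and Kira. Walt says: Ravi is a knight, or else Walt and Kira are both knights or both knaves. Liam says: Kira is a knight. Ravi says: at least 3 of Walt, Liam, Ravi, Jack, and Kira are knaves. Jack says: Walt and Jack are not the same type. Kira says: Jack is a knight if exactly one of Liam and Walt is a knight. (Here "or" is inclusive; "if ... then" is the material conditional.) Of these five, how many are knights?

3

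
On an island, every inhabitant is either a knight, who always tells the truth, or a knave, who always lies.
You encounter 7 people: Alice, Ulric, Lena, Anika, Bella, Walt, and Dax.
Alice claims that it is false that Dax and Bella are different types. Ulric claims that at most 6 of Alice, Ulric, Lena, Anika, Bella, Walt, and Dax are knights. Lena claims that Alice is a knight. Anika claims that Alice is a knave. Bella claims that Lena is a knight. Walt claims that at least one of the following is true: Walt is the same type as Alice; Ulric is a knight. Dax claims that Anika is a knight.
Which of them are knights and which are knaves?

Knights: Ulric, Anika, Walt, and Dax. Knaves: Alice, Lena, and Bella.

As a knave, Alice's statement "it is false that Dax and Bella are different types" should be false; it is.
Since Ulric is a knight, "at most 6 of Alice, Ulric, Lena, Anika, Bella, Walt, and Dax are knights" needs to be True, which holds.
As a knave, Lena's statement "Alice is a knight" should be false; it is.
Anika (knight): "Alice is a knave" — True. ✓
Bella (knave): "Lena is a knight" — false. ✓
Since Walt is a knight, "at least one of the following is true: Walt is the same type as Alice; Ulric is a knight" needs to be True, which holds.
As a knight, Dax's statement "Anika is a knight" should be True; it is.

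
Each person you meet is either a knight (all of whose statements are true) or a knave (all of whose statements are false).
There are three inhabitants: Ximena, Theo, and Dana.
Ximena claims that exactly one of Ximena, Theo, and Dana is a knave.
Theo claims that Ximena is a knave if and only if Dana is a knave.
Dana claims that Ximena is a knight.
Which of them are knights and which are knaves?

Ximena is a knave, and the claim "exactly one of Ximena, Theo, and Dana is a knave" is indeed false.
As a knight, Theo's statement "Ximena is a knave if and only if Dana is a knave" should be true; it is.
Dana is a knave; "Ximena is a knight" is false, as required.

Knights: Theo. Knaves: Ximena and Dana.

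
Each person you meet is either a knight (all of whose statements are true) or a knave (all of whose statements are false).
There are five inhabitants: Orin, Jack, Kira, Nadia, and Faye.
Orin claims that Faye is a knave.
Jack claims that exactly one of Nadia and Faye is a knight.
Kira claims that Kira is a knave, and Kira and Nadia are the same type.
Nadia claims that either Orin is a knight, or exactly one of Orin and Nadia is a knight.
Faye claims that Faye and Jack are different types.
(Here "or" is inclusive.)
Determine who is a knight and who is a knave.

Orin is a knave, so "Faye is a knave" must be False — and it is.
Jack is a knave, and the claim "exactly one of Nadia and Faye is a knight" is indeed False.
Kira is a knave, and the claim "Kira is a knave, and Kira and Nadia are the same type" is indeed False.
Nadia is a knight, and the claim "either Orin is a knight, or exactly one of Orin and Nadia is a knight" is indeed true.
Since Faye is a knight, "Faye and Jack are different types" needs to be true, which holds.

Knights: Nadia and Faye. Knaves: Orin, Jack, and Kira.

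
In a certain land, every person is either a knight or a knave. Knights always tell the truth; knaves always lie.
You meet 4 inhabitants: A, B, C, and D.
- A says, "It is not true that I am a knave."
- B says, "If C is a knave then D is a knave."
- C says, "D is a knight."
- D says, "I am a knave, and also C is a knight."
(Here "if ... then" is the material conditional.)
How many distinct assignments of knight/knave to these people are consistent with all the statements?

2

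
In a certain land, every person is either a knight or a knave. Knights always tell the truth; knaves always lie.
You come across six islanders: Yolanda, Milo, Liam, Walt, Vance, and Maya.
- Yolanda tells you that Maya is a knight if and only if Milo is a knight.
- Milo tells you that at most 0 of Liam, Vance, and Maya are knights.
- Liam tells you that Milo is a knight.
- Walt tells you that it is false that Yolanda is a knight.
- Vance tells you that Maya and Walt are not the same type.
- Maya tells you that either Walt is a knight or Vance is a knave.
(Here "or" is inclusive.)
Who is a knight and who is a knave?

Yolanda is a knave; "Maya is a knight if and only if Milo is a knight" is False, as required.
Since Milo is a knave, "at most 0 of Liam, Vance, and Maya are knights" needs to be False, which holds.
Liam is a knave, so "Milo is a knight" must be False — and it is.
Since Walt is a knight, "it is false that Yolanda is a knight" needs to be True, which holds.
Vance is a knave, so "Maya and Walt are not the same type" must be False — and it is.
Maya is a knight, and the claim "either Walt is a knight or Vance is a knave" is indeed True.

Yolanda is a knave, Milo is a knave, Liam is a knave, Walt is a knight, Vance is a knave, and Maya is a knight.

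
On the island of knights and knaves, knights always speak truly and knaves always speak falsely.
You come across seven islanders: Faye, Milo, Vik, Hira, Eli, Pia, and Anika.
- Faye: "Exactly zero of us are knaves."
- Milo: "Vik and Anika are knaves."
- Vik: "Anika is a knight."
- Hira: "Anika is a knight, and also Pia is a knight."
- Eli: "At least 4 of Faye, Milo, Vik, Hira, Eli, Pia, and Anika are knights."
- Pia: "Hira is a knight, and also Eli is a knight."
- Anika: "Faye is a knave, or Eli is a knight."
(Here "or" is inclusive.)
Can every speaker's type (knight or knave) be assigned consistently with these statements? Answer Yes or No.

Yes

One consistent assignment: Faye=knave, Milo=knave, Vik=knight, Hira=knight, Eli=knight, Pia=knight, Anika=knight.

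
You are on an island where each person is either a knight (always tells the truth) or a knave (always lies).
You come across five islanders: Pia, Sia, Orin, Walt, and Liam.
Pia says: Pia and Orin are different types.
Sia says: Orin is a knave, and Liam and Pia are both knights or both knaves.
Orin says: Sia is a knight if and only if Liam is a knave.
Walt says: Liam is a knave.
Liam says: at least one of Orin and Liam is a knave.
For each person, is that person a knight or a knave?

Knights: Pia, Sia, and Liam. Knaves: Orin and Walt.

Pia is a knight, and the claim "Pia and Orin are different types" is indeed true.
Sia is a knight, and the claim "Orin is a knave, and Liam and Pia are both knights or both knaves" is indeed true.
Orin is a knave; "Sia is a knight if and only if Liam is a knave" is false, as required.
Walt is a knave, and the claim "Liam is a knave" is indeed false.
Liam is a knight, and the claim "at least one of Orin and Liam is a knave" is indeed true.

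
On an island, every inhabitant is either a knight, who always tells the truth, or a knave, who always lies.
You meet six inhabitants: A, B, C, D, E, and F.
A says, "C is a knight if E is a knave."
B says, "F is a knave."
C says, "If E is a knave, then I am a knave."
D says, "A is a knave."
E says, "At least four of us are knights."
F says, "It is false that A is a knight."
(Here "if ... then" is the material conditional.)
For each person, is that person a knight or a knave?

Since A is a knight, "C is a knight if E is a knave" needs to be true, which holds.
Since B is a knight, "F is a knave" needs to be true, which holds.
C is a knight, and the claim "if E is a knave, then I am a knave" is indeed true.
D is a knave; "A is a knave" is False, as required.
Since E is a knight, "at least four of us are knights" needs to be true, which holds.
F (knave): "it is false that A is a knight" — False. ✓

Knights: A, B, C, and E. Knaves: D and F.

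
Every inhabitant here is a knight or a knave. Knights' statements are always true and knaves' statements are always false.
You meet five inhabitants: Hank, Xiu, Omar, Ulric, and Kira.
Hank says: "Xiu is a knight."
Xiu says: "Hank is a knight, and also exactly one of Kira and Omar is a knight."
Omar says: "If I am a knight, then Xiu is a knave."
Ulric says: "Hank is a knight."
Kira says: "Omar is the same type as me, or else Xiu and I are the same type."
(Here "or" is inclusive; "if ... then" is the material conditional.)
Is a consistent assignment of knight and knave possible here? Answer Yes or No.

One consistent assignment: Hank=knave, Xiu=knave, Omar=knight, Ulric=knave, Kira=knight.

Yes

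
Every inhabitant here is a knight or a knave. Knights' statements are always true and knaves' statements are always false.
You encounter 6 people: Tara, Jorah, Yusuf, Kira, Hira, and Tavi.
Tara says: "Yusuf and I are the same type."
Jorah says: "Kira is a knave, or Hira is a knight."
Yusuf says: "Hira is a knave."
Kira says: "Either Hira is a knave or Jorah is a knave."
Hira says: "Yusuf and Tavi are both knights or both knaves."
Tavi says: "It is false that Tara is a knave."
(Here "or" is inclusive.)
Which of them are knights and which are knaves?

Tara is a knave, Jorah is a knave, Yusuf is a knight, Kira is a knight, Hira is a knave, and Tavi is a knave.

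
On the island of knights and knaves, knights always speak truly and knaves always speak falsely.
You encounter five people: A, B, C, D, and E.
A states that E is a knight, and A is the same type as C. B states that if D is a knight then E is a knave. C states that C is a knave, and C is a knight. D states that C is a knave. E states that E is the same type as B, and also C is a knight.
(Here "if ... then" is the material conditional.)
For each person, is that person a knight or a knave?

Suppose A is a knight. Then A's statement "E is a knight, and A is the same type as C" would have to be true. Checking the 16 ways to assign the others, none is consistent with every speaker.
(For instance, with B=knight, C=knave, D=knight, E=knave, A's claim "E is a knight, and A is the same type as C" comes out false where it would need to be true.)
So A must be a knave, making "E is a knight, and A is the same type as C" false. Taking A=knave, B=knight, C=knave, D=knight, E=knave, each remaining statement checks out:
  B (knight): "if D is a knight then E is a knave" — true. ✓
  C (knave): "C is a knave, and C is a knight" — false. ✓
  D (knight): "C is a knave" — true. ✓
  E (knave): "E is the same type as B, and also C is a knight" — false. ✓
This is the unique consistent assignment.

A is a knave, B is a knight, C is a knave, D is a knight, and E is a knave.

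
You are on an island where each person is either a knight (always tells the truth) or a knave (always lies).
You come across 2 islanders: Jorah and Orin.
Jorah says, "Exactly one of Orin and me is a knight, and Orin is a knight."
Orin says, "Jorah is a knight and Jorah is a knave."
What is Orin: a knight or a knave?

Orin is a knave.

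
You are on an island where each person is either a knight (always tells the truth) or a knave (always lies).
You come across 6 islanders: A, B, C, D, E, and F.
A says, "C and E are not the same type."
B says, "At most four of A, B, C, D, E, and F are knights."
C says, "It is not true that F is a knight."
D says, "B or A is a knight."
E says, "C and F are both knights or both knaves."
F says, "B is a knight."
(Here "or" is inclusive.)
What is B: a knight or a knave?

B is a knight.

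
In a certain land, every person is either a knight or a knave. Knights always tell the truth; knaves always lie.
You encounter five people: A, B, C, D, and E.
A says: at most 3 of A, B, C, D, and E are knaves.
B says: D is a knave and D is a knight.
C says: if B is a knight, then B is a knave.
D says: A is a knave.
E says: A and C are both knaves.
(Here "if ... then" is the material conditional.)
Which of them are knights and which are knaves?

Knights: A and C. Knaves: B, D, and E.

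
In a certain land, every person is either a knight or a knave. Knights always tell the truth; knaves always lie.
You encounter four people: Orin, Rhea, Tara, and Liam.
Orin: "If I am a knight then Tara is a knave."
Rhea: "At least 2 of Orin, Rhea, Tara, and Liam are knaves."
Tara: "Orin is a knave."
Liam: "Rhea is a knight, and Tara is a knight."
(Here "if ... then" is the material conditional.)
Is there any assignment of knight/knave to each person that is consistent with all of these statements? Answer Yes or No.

Yes

One consistent assignment: Orin=knight, Rhea=knight, Tara=knave, Liam=knave.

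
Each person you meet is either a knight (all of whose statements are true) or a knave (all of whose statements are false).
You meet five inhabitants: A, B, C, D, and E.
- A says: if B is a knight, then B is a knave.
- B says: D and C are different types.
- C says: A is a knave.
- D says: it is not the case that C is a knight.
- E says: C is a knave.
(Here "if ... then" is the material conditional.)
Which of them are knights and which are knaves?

Since A is a knave, "if B is a knight, then B is a knave" needs to be false, which holds.
B is a knight, so "D and C are different types" must be true — and it is.
C is a knight; "A is a knave" is true, as required.
D is a knave, so "it is not the case that C is a knight" must be false — and it is.
E is a knave, and the claim "C is a knave" is indeed false.

A is a knave, B is a knight, C is a knight, D is a knave, and E is a knave.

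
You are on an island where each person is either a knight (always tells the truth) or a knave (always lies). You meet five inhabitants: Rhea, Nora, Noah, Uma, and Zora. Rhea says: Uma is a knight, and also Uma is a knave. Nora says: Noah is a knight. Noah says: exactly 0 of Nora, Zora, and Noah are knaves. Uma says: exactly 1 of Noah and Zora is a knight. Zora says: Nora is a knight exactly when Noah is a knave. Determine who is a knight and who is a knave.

Rhea is a knave, Nora is a knave, Noah is a knave, Uma is a knave, and Zora is a knave.

Suppose Rhea is a knight. Then Rhea's statement "Uma is a knight, and also Uma is a knave" would have to be true. Checking the 16 ways to assign the others, none is consistent with every speaker.
(For instance, with Nora=knave, Noah=knave, Uma=knave, Zora=knave, Rhea's claim "Uma is a knight, and also Uma is a knave" comes out false where it would need to be true.)
So Rhea must be a knave, making "Uma is a knight, and also Uma is a knave" false. Taking Rhea=knave, Nora=knave, Noah=knave, Uma=knave, Zora=knave, each remaining statement checks out:
  Nora (knave): "Noah is a knight" — false. ✓
  Noah (knave): "exactly 0 of Nora, Zora, and Noah are knaves" — false. ✓
  Uma (knave): "exactly 1 of Noah and Zora is a knight" — false. ✓
  Zora (knave): "Nora is a knight exactly when Noah is a knave" — false. ✓
This is the unique consistent assignment.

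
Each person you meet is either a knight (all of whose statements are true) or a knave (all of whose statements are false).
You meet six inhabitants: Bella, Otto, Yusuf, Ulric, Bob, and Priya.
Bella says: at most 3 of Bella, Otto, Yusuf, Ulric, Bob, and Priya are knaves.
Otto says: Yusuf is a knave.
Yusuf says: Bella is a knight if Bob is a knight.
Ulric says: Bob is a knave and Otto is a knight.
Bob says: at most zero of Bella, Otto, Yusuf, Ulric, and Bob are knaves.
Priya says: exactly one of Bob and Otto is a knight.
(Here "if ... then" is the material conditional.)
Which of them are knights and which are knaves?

Knights: Yusuf. Knaves: Bella, Otto, Ulric, Bob, and Priya.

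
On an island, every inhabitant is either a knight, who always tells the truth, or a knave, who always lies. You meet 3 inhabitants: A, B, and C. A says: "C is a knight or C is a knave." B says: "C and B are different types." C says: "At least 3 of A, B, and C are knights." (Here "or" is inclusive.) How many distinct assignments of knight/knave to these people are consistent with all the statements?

2

Consistent assignments:
  A=knight, B=knight, C=knave
  A=knight, B=knave, C=knave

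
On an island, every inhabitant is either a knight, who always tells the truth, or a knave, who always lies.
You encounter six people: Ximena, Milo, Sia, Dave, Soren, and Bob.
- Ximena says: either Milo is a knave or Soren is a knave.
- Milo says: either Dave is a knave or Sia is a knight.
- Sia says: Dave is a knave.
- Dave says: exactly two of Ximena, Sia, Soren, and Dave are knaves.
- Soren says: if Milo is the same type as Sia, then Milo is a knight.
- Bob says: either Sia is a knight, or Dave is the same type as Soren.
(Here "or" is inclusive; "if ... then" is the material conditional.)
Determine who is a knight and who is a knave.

Since Ximena is a knight, "either Milo is a knave or Soren is a knave" needs to be True, which holds.
Since Milo is a knave, "either Dave is a knave or Sia is a knight" needs to be False, which holds.
Sia is a knave, so "Dave is a knave" must be False — and it is.
Since Dave is a knight, "exactly two of Ximena, Sia, Soren, and Dave are knaves" needs to be True, which holds.
As a knave, Soren's statement "if Milo is the same type as Sia, then Milo is a knight" should be False; it is.
Bob (knave): "either Sia is a knight, or Dave is the same type as Soren" — False. ✓

Knights: Ximena and Dave. Knaves: Milo, Sia, Soren, and Bob.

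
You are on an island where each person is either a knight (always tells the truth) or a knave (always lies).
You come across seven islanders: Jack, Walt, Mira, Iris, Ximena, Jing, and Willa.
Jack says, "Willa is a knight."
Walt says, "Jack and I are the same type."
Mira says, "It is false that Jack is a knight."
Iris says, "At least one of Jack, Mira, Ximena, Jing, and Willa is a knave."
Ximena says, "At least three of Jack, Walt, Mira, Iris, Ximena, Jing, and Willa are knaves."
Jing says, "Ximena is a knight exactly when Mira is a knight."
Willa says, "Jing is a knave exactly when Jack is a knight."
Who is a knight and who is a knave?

Jack is a knight, and the claim "Willa is a knight" is indeed True.
Walt is a knave; "Jack and I are the same type" is False, as required.
Mira is a knave, so "it is false that Jack is a knight" must be False — and it is.
As a knight, Iris's statement "at least one of Jack, Mira, Ximena, Jing, and Willa is a knave" should be True; it is.
As a knight, Ximena's statement "at least three of Jack, Walt, Mira, Iris, Ximena, Jing, and Willa are knaves" should be True; it is.
Since Jing is a knave, "Ximena is a knight exactly when Mira is a knight" needs to be False, which holds.
Willa is a knight, so "Jing is a knave exactly when Jack is a knight" must be True — and it is.

Knights: Jack, Iris, Ximena, and Willa. Knaves: Walt, Mira, and Jing.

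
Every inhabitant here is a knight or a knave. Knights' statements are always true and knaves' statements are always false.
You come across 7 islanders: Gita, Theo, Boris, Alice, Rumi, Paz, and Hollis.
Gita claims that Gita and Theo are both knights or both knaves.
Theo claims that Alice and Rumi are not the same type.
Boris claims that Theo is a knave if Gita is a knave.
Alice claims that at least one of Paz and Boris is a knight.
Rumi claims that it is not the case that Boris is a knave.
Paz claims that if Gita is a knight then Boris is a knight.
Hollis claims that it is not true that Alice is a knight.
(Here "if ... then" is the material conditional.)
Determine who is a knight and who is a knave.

Gita is a knave, Theo is a knight, Boris is a knave, Alice is a knight, Rumi is a knave, Paz is a knight, and Hollis is a knave.

Gita is a knave, and the claim "Gita and Theo are both knights or both knaves" is indeed false.
Theo (knight): "Alice and Rumi are not the same type" — true. ✓
Boris is a knave, and the claim "Theo is a knave if Gita is a knave" is indeed false.
Since Alice is a knight, "at least one of Paz and Boris is a knight" needs to be true, which holds.
Since Rumi is a knave, "it is not the case that Boris is a knave" needs to be false, which holds.
Paz (knight): "if Gita is a knight then Boris is a knight" — true. ✓
Hollis is a knave, so "it is not true that Alice is a knight" must be false — and it is.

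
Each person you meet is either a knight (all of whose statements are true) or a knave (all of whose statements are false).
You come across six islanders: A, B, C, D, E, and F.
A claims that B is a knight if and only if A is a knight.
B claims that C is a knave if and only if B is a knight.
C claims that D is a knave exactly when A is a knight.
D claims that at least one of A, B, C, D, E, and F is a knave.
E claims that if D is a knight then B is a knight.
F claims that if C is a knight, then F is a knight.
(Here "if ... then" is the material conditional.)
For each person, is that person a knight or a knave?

As a knight, A's statement "B is a knight if and only if A is a knight" should be true; it is.
B (knight): "C is a knave if and only if B is a knight" — true. ✓
As a knave, C's statement "D is a knave exactly when A is a knight" should be False; it is.
Since D is a knight, "at least one of A, B, C, D, E, and F is a knave" needs to be true, which holds.
E (knight): "if D is a knight then B is a knight" — true. ✓
F (knight): "if C is a knight, then F is a knight" — true. ✓

A is a knight, B is a knight, C is a knave, D is a knight, E is a knight, and F is a knight.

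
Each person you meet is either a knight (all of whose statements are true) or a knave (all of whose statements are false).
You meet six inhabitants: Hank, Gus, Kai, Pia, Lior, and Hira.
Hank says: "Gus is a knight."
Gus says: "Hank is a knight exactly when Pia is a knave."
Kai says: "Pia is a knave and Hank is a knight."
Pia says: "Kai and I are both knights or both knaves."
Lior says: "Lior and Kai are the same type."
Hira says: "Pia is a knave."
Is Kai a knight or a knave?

Consistent assignments: {Hank=knight, Gus=knight, Kai=knight, Pia=knave, Lior=knight, Hira=knight}; {Hank=knight, Gus=knight, Kai=knight, Pia=knave, Lior=knave, Hira=knight}
In every consistent assignment, Kai is a knight.

Kai is a knight.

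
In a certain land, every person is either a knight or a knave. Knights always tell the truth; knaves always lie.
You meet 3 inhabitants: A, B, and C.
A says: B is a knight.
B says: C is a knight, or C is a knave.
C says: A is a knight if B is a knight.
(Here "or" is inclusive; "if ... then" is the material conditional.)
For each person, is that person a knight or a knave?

A is a knight, B is a knight, and C is a knight.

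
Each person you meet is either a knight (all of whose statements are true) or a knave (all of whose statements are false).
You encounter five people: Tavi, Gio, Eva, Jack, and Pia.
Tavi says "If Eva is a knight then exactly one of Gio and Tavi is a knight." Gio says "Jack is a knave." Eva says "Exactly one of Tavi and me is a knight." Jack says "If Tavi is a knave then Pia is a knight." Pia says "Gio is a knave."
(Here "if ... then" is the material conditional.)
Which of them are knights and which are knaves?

Knights: Eva, Jack, and Pia. Knaves: Tavi and Gio.

Since Tavi is a knave, "if Eva is a knight then exactly one of Gio and Tavi is a knight" needs to be False, which holds.
As a knave, Gio's statement "Jack is a knave" should be False; it is.
Eva is a knight, and the claim "exactly one of Tavi and me is a knight" is indeed true.
Jack is a knight; "if Tavi is a knave then Pia is a knight" is true, as required.
Pia (knight): "Gio is a knave" — true. ✓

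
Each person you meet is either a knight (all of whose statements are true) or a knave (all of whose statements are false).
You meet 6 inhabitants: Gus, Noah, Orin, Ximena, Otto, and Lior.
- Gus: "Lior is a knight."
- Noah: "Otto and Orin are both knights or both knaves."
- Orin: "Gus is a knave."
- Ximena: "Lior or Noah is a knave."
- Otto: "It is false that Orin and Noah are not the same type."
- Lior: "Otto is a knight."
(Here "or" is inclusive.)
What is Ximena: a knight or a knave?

Consistent assignments: {Gus=knight, Noah=knave, Orin=knave, Ximena=knight, Otto=knight, Lior=knight}; {Gus=knave, Noah=knave, Orin=knight, Ximena=knight, Otto=knave, Lior=knave}
In every consistent assignment, Ximena is a knight.

Ximena is a knight.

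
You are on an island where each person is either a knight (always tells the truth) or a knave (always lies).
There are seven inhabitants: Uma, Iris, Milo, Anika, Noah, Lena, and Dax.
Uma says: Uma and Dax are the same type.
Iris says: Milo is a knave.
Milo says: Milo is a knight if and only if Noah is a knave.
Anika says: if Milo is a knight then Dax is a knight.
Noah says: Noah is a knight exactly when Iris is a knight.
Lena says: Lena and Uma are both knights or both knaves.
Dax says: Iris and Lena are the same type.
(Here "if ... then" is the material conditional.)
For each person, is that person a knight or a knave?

Uma is a knight, Iris is a knight, Milo is a knave, Anika is a knight, Noah is a knave, Lena is a knight, and Dax is a knight.

Uma (knight): "Uma and Dax are the same type" — True. ✓
Iris (knight): "Milo is a knave" — True. ✓
Milo (knave): "Milo is a knight if and only if Noah is a knave" — False. ✓
Anika (knight): "if Milo is a knight then Dax is a knight" — True. ✓
Noah is a knave; "Noah is a knight exactly when Iris is a knight" is False, as required.
Lena is a knight; "Lena and Uma are both knights or both knaves" is True, as required.
Dax is a knight; "Iris and Lena are the same type" is True, as required.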